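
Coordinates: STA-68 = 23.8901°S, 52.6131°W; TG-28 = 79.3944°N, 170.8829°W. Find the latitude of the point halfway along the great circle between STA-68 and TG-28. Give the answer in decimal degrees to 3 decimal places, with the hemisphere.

34.437°N

Bx = cos φ₂ cos Δλ = -0.087169,  By = cos φ₂ sin Δλ = -0.162096
φₘ = atan2(sin φ₁ + sin φ₂, √((cos φ₁ + Bx)² + By²)) = 34.43684°
λₘ = λ₁ + atan2(By, cos φ₁ + Bx) = -63.70071°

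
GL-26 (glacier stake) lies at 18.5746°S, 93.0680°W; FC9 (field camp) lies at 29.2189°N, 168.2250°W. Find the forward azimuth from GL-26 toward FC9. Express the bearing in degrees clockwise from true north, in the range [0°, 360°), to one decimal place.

302.3°

Δλ = -75.1570°
y = sin Δλ · cos φ₂ = -0.843638
x = cos φ₁ sin φ₂ − sin φ₁ cos φ₂ cos Δλ = 0.533938
θ = atan2(y, x) = -57.6703° → 302.3297° (mod 360°)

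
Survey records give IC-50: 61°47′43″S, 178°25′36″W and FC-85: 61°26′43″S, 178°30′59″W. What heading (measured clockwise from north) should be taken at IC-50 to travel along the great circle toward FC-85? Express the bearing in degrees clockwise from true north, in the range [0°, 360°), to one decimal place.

IC-50: φ = -61.79528°, λ = -178.42667°
FC-85: φ = -61.44528°, λ = -178.51639°
Δλ = -0.0897°
y = sin Δλ · cos φ₂ = -0.000749
x = cos φ₁ sin φ₂ − sin φ₁ cos φ₂ cos Δλ = 0.006108
θ = atan2(y, x) = -6.9865° → 353.0135° (mod 360°)

353.0°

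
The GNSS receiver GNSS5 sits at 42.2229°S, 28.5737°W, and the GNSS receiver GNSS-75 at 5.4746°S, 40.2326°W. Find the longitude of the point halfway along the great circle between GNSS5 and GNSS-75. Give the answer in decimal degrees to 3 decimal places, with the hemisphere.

Bx = cos φ₂ cos Δλ = 0.974901,  By = cos φ₂ sin Δλ = -0.201163
φₘ = atan2(sin φ₁ + sin φ₂, √((cos φ₁ + Bx)² + By²)) = -23.95641°
λₘ = λ₁ + atan2(By, cos φ₁ + Bx) = -35.26202°

35.262°W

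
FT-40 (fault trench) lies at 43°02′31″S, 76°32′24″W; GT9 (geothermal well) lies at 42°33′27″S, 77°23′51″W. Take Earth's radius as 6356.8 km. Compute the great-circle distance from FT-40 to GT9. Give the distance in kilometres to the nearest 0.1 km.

88.1 km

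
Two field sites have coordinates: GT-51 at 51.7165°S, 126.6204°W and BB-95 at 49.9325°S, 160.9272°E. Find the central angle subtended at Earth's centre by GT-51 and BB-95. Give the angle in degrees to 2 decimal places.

43.87°

Δφ = 1.7840°,  Δλ = -72.4524°
a = sin²(Δφ/2) + cos φ₁ cos φ₂ sin²(Δλ/2) = 0.139524
c = 2·arcsin(√a) = 0.765620 rad = 43.8668°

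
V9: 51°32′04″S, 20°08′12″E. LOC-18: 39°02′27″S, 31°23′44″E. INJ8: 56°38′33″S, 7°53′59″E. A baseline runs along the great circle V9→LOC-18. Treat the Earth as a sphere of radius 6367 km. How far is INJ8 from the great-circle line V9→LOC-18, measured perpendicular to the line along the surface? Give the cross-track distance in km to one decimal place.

V9: φ = -51.53444°, λ = +20.13667°
LOC-18: φ = -39.04083°, λ = +31.39556°
INJ8: φ = -56.64250°, λ = +7.89972°
δ₁₃ = central angle V9→INJ8 = 0.153400 rad  (haversine)
θ₁₃ = bearing V9→INJ8 = 229.706°,  θ₁₂ = bearing V9→LOC-18 = 36.541°
dₓₜ = R·arcsin(sin δ₁₃ · sin(θ₁₃ − θ₁₂)) = 6367·arcsin(0.15280·sin(193.165°)) = -221.622 km
|dₓₜ| = 221.622 km

221.6 km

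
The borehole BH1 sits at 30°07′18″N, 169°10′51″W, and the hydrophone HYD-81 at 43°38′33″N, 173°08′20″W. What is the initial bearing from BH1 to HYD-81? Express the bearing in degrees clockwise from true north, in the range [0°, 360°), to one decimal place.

348.0°

BH1: φ = +30.12167°, λ = -169.18083°
HYD-81: φ = +43.64250°, λ = -173.13889°
Δλ = -3.9581°
y = sin Δλ · cos φ₂ = -0.049951
x = cos φ₁ sin φ₂ − sin φ₁ cos φ₂ cos Δλ = 0.234665
θ = atan2(y, x) = -12.0168° → 347.9832° (mod 360°)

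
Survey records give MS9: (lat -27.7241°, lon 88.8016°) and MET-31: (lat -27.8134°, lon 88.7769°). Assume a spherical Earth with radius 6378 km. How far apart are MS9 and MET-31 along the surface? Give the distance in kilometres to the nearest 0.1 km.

10.2 km

Δφ = -0.0893°,  Δλ = -0.0247°
a = sin²(Δφ/2) + cos φ₁ cos φ₂ sin²(Δλ/2) = 0.000001
c = 2·arcsin(√a) = 0.001605 rad = 0.0919°
d = R·c = 6378 × 0.001605 = 10.2 km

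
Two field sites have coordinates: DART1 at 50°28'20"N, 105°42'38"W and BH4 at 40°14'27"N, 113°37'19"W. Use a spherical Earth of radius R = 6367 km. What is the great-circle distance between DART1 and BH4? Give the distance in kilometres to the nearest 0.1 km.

DART1: φ = +50.47222°, λ = -105.71056°
BH4: φ = +40.24083°, λ = -113.62194°
Δφ = -10.2314°,  Δλ = -7.9114°
a = sin²(Δφ/2) + cos φ₁ cos φ₂ sin²(Δλ/2) = 0.010263
c = 2·arcsin(√a) = 0.202959 rad = 11.6287°
d = R·c = 6367 × 0.202959 = 1292.2 km

1292.2 km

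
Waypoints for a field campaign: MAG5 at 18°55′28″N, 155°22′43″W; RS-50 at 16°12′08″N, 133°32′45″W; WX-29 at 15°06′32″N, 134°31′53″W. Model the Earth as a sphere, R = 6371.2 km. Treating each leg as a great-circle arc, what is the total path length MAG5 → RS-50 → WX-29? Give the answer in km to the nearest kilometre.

MAG5: φ = +18.92444°, λ = -155.37861°
RS-50: φ = +16.20222°, λ = -133.54583°
WX-29: φ = +15.10889°, λ = -134.53139°
MAG5→RS-50: c = 0.366139 rad, d = 2332.74 km
RS-50→WX-29: c = 0.025268 rad, d = 160.99 km
Total = 2332.74 + 160.99 = 2493.73 km

2494 km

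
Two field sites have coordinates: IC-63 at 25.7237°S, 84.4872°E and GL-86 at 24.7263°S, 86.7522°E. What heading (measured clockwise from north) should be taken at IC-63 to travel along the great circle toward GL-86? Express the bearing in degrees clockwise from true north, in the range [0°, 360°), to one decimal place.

Δλ = 2.2650°
y = sin Δλ · cos φ₂ = 0.035898
x = cos φ₁ sin φ₂ − sin φ₁ cos φ₂ cos Δλ = 0.017099
θ = atan2(y, x) = 64.5305° → 64.5305° (mod 360°)

64.5°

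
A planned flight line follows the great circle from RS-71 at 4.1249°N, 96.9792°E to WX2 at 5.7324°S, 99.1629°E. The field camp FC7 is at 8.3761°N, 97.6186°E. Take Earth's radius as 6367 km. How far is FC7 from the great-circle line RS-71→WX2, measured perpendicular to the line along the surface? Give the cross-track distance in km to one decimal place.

δ₁₃ = central angle RS-71→FC7 = 0.075022 rad  (haversine)
θ₁₃ = bearing RS-71→FC7 = 8.471°,  θ₁₂ = bearing RS-71→WX2 = 167.509°
dₓₜ = R·arcsin(sin δ₁₃ · sin(θ₁₃ − θ₁₂)) = 6367·arcsin(0.07495·sin(-159.039°)) = -170.739 km
|dₓₜ| = 170.739 km

170.7 km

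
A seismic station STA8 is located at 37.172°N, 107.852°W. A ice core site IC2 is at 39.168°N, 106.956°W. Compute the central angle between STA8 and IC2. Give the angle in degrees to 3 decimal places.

2.117°

Δφ = 1.9960°,  Δλ = 0.8960°
a = sin²(Δφ/2) + cos φ₁ cos φ₂ sin²(Δλ/2) = 0.000341
c = 2·arcsin(√a) = 0.036942 rad = 2.1166°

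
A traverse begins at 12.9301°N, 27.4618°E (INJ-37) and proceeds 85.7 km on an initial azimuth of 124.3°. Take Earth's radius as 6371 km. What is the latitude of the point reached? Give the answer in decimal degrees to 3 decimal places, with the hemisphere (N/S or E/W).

δ = d/R = 85.7/6371 = 0.013452 rad
φ₂ = arcsin(sin φ₁ cos δ + cos φ₁ sin δ cos θ)
   = arcsin(0.22376·0.99991 + 0.97464·0.01345·-0.56353) = 12.49498°
λ₂ = λ₁ + atan2(sin θ sin δ cos φ₁, cos δ − sin φ₁ sin φ₂) = 28.11393°

12.495°N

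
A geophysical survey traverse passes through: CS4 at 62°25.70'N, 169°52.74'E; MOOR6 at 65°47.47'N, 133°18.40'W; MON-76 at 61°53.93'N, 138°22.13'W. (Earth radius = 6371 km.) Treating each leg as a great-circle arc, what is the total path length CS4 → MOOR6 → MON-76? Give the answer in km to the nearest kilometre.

CS4: φ = +62.42833°, λ = +169.87900°
MOOR6: φ = +65.79117°, λ = -133.30667°
MON-76: φ = +61.89883°, λ = -138.36883°
CS4→MOOR6: c = 0.421771 rad, d = 2687.10 km
MOOR6→MON-76: c = 0.078251 rad, d = 498.53 km
Total = 2687.10 + 498.53 = 3185.64 km

3186 km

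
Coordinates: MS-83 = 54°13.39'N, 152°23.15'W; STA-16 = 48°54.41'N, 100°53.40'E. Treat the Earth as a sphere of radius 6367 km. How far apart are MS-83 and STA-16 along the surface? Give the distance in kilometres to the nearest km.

MS-83: φ = +54.22317°, λ = -152.38583°
STA-16: φ = +48.90683°, λ = +100.89000°
Δφ = -5.3163°,  Δλ = -106.7242°
a = sin²(Δφ/2) + cos φ₁ cos φ₂ sin²(Δλ/2) = 0.249575
c = 2·arcsin(√a) = 1.046215 rad = 59.9437°
d = R·c = 6367 × 1.046215 = 6661.2 km

6661 km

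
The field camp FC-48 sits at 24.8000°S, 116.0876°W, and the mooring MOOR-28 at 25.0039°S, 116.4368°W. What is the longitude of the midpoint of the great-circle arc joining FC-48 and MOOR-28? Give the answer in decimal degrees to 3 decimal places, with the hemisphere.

Bx = cos φ₂ cos Δλ = 0.906262,  By = cos φ₂ sin Δλ = -0.005523
φₘ = atan2(sin φ₁ + sin φ₂, √((cos φ₁ + Bx)² + By²)) = -24.90205°
λₘ = λ₁ + atan2(By, cos φ₁ + Bx) = -116.26206°

116.262°W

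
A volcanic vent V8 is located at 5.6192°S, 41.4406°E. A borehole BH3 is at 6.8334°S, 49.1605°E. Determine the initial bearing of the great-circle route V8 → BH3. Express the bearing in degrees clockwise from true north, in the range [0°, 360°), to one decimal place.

Δλ = 7.7199°
y = sin Δλ · cos φ₂ = 0.133376
x = cos φ₁ sin φ₂ − sin φ₁ cos φ₂ cos Δλ = -0.022071
θ = atan2(y, x) = 99.3963° → 99.3963° (mod 360°)

99.4°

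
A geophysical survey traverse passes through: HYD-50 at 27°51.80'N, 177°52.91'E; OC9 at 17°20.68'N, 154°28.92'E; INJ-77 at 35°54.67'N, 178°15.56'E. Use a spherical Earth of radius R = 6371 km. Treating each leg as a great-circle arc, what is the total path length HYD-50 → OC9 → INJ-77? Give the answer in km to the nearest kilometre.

5787 km

HYD-50: φ = +27.86333°, λ = +177.88183°
OC9: φ = +17.34467°, λ = +154.48200°
INJ-77: φ = +35.91117°, λ = +178.25933°
HYD-50→OC9: c = 0.418271 rad, d = 2664.81 km
OC9→INJ-77: c = 0.489999 rad, d = 3121.78 km
Total = 2664.81 + 3121.78 = 5786.59 km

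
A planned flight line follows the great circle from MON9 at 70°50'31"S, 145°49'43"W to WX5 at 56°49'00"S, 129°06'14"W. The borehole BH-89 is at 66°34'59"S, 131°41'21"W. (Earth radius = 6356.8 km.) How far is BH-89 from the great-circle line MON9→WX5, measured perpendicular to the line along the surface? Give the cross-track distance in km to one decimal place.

269.9 km

MON9: φ = -70.84194°, λ = -145.82861°
WX5: φ = -56.81667°, λ = -129.10389°
BH-89: φ = -66.58306°, λ = -131.68917°
δ₁₃ = central angle MON9→BH-89 = 0.115932 rad  (haversine)
θ₁₃ = bearing MON9→BH-89 = 57.065°,  θ₁₂ = bearing MON9→WX5 = 35.541°
dₓₜ = R·arcsin(sin δ₁₃ · sin(θ₁₃ − θ₁₂)) = 6356.8·arcsin(0.11567·sin(21.524°)) = 269.859 km
|dₓₜ| = 269.859 km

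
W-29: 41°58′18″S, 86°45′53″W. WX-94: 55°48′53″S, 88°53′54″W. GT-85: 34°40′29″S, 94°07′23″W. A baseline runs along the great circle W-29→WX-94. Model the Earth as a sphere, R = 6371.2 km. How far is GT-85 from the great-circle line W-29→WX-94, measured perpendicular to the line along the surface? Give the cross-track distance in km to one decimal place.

738.1 km

W-29: φ = -41.97167°, λ = -86.76472°
WX-94: φ = -55.81472°, λ = -88.89833°
GT-85: φ = -34.67472°, λ = -94.12306°
δ₁₃ = central angle W-29→GT-85 = 0.162253 rad  (haversine)
θ₁₃ = bearing W-29→GT-85 = 319.306°,  θ₁₂ = bearing W-29→WX-94 = 184.991°
dₓₜ = R·arcsin(sin δ₁₃ · sin(θ₁₃ − θ₁₂)) = 6371.2·arcsin(0.16154·sin(134.315°)) = 738.062 km
|dₓₜ| = 738.062 km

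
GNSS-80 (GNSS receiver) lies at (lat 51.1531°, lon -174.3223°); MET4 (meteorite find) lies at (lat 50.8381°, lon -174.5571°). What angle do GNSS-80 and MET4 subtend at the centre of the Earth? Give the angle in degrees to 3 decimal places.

0.348°

Δφ = -0.3150°,  Δλ = -0.2348°
a = sin²(Δφ/2) + cos φ₁ cos φ₂ sin²(Δλ/2) = 0.000009
c = 2·arcsin(√a) = 0.006073 rad = 0.3479°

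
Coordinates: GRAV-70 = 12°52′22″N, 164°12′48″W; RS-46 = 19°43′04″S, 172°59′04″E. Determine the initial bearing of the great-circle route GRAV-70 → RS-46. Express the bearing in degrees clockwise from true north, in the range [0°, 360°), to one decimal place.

GRAV-70: φ = +12.87278°, λ = -164.21333°
RS-46: φ = -19.71778°, λ = +172.98444°
Δλ = -22.8022°
y = sin Δλ · cos φ₂ = -0.364828
x = cos φ₁ sin φ₂ − sin φ₁ cos φ₂ cos Δλ = -0.522242
θ = atan2(y, x) = -145.0626° → 214.9374° (mod 360°)

214.9°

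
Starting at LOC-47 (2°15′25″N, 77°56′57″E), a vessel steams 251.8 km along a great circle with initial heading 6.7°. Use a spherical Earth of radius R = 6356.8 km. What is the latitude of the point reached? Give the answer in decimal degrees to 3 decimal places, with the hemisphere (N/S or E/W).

4.511°N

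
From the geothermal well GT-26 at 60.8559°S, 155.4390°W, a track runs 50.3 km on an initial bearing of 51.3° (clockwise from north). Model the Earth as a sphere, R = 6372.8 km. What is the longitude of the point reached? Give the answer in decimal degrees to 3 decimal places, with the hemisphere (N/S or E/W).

154.721°W

δ = d/R = 50.3/6372.8 = 0.007893 rad
φ₂ = arcsin(sin φ₁ cos δ + cos φ₁ sin δ cos θ)
   = arcsin(-0.87340·0.99997 + 0.48701·0.00789·0.62524) = -60.57122°
λ₂ = λ₁ + atan2(sin θ sin δ cos φ₁, cos δ − sin φ₁ sin φ₂) = -154.72068°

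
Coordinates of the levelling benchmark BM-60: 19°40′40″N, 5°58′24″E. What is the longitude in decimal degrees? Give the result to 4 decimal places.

5° + 58′/60 + 24″/3600 = 5 + 0.96667 + 0.00667 = 5.9733°

5.9733°E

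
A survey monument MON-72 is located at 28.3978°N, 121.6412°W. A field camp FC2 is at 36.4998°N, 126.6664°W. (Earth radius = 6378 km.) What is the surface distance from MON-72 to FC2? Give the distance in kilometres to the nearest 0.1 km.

1017.5 km

Δφ = 8.1020°,  Δλ = -5.0252°
a = sin²(Δφ/2) + cos φ₁ cos φ₂ sin²(Δλ/2) = 0.006350
c = 2·arcsin(√a) = 0.159538 rad = 9.1409°
d = R·c = 6378 × 0.159538 = 1017.5 km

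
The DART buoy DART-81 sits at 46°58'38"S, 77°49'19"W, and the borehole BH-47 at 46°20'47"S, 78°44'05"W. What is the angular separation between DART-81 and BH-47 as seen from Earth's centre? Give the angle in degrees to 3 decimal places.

0.889°

DART-81: φ = -46.97722°, λ = -77.82194°
BH-47: φ = -46.34639°, λ = -78.73472°
Δφ = 0.6308°,  Δλ = -0.9128°
a = sin²(Δφ/2) + cos φ₁ cos φ₂ sin²(Δλ/2) = 0.000060
c = 2·arcsin(√a) = 0.015516 rad = 0.8890°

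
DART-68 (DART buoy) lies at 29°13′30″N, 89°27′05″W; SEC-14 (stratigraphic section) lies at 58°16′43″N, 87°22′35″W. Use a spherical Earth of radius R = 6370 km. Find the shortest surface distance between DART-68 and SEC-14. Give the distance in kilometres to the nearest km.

DART-68: φ = +29.22500°, λ = -89.45139°
SEC-14: φ = +58.27861°, λ = -87.37639°
Δφ = 29.0536°,  Δλ = 2.0750°
a = sin²(Δφ/2) + cos φ₁ cos φ₂ sin²(Δλ/2) = 0.063068
c = 2·arcsin(√a) = 0.507700 rad = 29.0891°
d = R·c = 6370 × 0.507700 = 3234.1 km

3234 km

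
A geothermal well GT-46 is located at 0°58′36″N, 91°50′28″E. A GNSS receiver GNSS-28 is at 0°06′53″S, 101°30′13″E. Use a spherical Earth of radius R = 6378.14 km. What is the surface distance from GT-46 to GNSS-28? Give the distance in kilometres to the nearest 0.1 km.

1082.4 km

GT-46: φ = +0.97667°, λ = +91.84111°
GNSS-28: φ = -0.11472°, λ = +101.50361°
Δφ = -1.0914°,  Δλ = 9.6625°
a = sin²(Δφ/2) + cos φ₁ cos φ₂ sin²(Δλ/2) = 0.007183
c = 2·arcsin(√a) = 0.169708 rad = 9.7235°
d = R·c = 6378.14 × 0.169708 = 1082.4 km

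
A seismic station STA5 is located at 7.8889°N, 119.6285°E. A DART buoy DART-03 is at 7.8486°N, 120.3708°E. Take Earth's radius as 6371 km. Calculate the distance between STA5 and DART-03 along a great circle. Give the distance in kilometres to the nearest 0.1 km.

Δφ = -0.0403°,  Δλ = 0.7423°
a = sin²(Δφ/2) + cos φ₁ cos φ₂ sin²(Δλ/2) = 0.000041
c = 2·arcsin(√a) = 0.012853 rad = 0.7364°
d = R·c = 6371 × 0.012853 = 81.9 km

81.9 km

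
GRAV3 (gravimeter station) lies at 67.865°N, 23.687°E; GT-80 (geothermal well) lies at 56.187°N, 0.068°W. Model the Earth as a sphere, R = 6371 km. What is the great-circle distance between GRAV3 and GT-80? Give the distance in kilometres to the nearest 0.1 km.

1772.8 km

Δφ = -11.6780°,  Δλ = -23.7550°
a = sin²(Δφ/2) + cos φ₁ cos φ₂ sin²(Δλ/2) = 0.019232
c = 2·arcsin(√a) = 0.278256 rad = 15.9429°
d = R·c = 6371 × 0.278256 = 1772.8 km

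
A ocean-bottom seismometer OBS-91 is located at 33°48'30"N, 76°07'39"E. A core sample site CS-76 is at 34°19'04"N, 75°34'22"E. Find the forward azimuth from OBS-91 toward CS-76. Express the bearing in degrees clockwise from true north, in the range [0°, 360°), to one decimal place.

318.1°

OBS-91: φ = +33.80833°, λ = +76.12750°
CS-76: φ = +34.31778°, λ = +75.57278°
Δλ = -0.5547°
y = sin Δλ · cos φ₂ = -0.007996
x = cos φ₁ sin φ₂ − sin φ₁ cos φ₂ cos Δλ = 0.008913
θ = atan2(y, x) = -41.8970° → 318.1030° (mod 360°)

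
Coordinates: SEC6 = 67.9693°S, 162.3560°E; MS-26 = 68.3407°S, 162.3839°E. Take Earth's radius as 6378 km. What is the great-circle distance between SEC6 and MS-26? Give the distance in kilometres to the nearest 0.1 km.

41.4 km

Δφ = -0.3714°,  Δλ = 0.0279°
a = sin²(Δφ/2) + cos φ₁ cos φ₂ sin²(Δλ/2) = 0.000011
c = 2·arcsin(√a) = 0.006485 rad = 0.3715°
d = R·c = 6378 × 0.006485 = 41.4 km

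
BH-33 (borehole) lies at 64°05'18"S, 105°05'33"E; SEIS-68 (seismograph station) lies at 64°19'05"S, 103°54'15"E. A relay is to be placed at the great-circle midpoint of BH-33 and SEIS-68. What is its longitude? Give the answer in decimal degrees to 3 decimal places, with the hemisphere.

104.501°E

BH-33: φ = -64.08833°, λ = +105.09250°
SEIS-68: φ = -64.31806°, λ = +103.90417°
Bx = cos φ₂ cos Δλ = 0.433282,  By = cos φ₂ sin Δλ = -0.008988
φₘ = atan2(sin φ₁ + sin φ₂, √((cos φ₁ + Bx)² + By²)) = -64.20440°
λₘ = λ₁ + atan2(By, cos φ₁ + Bx) = 104.50080°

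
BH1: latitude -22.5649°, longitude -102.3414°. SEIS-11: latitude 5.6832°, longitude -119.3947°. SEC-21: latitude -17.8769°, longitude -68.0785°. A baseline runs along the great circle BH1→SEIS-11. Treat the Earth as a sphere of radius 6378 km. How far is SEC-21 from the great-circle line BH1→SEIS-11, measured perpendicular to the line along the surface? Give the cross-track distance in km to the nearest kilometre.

3058 km

δ₁₃ = central angle BH1→SEC-21 = 0.565838 rad  (haversine)
θ₁₃ = bearing BH1→SEC-21 = 88.038°,  θ₁₂ = bearing BH1→SEIS-11 = 327.411°
dₓₜ = R·arcsin(sin δ₁₃ · sin(θ₁₃ − θ₁₂)) = 6378·arcsin(0.53612·sin(-239.373°)) = 3058.247 km
|dₓₜ| = 3058.247 km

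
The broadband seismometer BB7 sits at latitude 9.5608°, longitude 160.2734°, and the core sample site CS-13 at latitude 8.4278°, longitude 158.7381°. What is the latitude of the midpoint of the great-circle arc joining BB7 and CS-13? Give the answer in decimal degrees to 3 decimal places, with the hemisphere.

8.995°N

Bx = cos φ₂ cos Δλ = 0.988846,  By = cos φ₂ sin Δλ = -0.026504
φₘ = atan2(sin φ₁ + sin φ₂, √((cos φ₁ + Bx)² + By²)) = 8.99509°
λₘ = λ₁ + atan2(By, cos φ₁ + Bx) = 159.50455°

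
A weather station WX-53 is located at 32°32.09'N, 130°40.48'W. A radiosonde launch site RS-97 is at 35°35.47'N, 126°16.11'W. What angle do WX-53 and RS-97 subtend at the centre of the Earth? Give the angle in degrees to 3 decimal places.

WX-53: φ = +32.53483°, λ = -130.67467°
RS-97: φ = +35.59117°, λ = -126.26850°
Δφ = 3.0563°,  Δλ = 4.4062°
a = sin²(Δφ/2) + cos φ₁ cos φ₂ sin²(Δλ/2) = 0.001724
c = 2·arcsin(√a) = 0.083074 rad = 4.7598°

4.760°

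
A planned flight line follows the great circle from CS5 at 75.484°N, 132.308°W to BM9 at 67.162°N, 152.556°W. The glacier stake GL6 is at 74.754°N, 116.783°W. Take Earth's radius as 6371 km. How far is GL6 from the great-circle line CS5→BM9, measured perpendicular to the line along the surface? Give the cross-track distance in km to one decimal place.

317.3 km

δ₁₃ = central angle CS5→GL6 = 0.070528 rad  (haversine)
θ₁₃ = bearing CS5→GL6 = 92.808°,  θ₁₂ = bearing CS5→BM9 = 227.866°
dₓₜ = R·arcsin(sin δ₁₃ · sin(θ₁₃ − θ₁₂)) = 6371·arcsin(0.07047·sin(-135.058°)) = -317.272 km
|dₓₜ| = 317.272 km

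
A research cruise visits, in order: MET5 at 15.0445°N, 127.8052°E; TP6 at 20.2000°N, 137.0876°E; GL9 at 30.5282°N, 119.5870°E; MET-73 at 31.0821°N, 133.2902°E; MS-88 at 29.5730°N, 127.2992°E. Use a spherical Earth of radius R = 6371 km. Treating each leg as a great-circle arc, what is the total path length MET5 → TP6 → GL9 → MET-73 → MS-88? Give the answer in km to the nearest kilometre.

MET5→TP6: c = 0.178639 rad, d = 1138.11 km
TP6→GL9: c = 0.328959 rad, d = 2095.80 km
GL9→MET-73: c = 0.205520 rad, d = 1309.37 km
MET-73→MS-88: c = 0.094003 rad, d = 598.89 km
Total = 1138.11 + 2095.80 + 1309.37 + 598.89 = 5142.17 km

5142 km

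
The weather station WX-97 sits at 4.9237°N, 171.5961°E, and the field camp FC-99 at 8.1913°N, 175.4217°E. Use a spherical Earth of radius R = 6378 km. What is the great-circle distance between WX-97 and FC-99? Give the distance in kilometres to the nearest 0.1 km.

Δφ = 3.2676°,  Δλ = 3.8256°
a = sin²(Δφ/2) + cos φ₁ cos φ₂ sin²(Δλ/2) = 0.001912
c = 2·arcsin(√a) = 0.087471 rad = 5.0117°
d = R·c = 6378 × 0.087471 = 557.9 km

557.9 km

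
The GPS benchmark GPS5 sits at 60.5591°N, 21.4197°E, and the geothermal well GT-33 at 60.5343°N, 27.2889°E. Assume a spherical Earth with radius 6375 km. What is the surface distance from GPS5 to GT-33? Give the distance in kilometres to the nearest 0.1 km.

321.0 km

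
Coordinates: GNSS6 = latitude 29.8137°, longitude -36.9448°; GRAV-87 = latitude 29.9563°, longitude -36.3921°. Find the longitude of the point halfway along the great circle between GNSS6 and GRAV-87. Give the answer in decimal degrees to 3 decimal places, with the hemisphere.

Bx = cos φ₂ cos Δλ = 0.866366,  By = cos φ₂ sin Δλ = 0.008358
φₘ = atan2(sin φ₁ + sin φ₂, √((cos φ₁ + Bx)² + By²)) = 29.88529°
λₘ = λ₁ + atan2(By, cos φ₁ + Bx) = -36.66865°

36.669°W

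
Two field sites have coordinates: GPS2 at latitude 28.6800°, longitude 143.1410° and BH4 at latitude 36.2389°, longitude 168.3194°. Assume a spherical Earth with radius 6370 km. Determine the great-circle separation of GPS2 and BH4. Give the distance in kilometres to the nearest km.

2498 km

Δφ = 7.5589°,  Δλ = 25.1784°
a = sin²(Δφ/2) + cos φ₁ cos φ₂ sin²(Δλ/2) = 0.037961
c = 2·arcsin(√a) = 0.392178 rad = 22.4701°
d = R·c = 6370 × 0.392178 = 2498.2 km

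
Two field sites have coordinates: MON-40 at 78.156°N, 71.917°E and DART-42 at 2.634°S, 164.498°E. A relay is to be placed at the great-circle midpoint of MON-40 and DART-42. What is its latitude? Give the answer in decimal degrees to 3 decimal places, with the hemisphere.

42.703°N

Bx = cos φ₂ cos Δλ = -0.044984,  By = cos φ₂ sin Δλ = 0.997930
φₘ = atan2(sin φ₁ + sin φ₂, √((cos φ₁ + Bx)² + By²)) = 42.70280°
λₘ = λ₁ + atan2(By, cos φ₁ + Bx) = 152.79343°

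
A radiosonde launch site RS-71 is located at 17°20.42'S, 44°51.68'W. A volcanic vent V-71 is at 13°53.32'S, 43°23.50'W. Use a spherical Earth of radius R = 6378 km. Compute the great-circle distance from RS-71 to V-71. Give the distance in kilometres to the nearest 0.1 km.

415.3 km

RS-71: φ = -17.34033°, λ = -44.86133°
V-71: φ = -13.88867°, λ = -43.39167°
Δφ = 3.4517°,  Δλ = 1.4697°
a = sin²(Δφ/2) + cos φ₁ cos φ₂ sin²(Δλ/2) = 0.001059
c = 2·arcsin(√a) = 0.065110 rad = 3.7305°
d = R·c = 6378 × 0.065110 = 415.3 km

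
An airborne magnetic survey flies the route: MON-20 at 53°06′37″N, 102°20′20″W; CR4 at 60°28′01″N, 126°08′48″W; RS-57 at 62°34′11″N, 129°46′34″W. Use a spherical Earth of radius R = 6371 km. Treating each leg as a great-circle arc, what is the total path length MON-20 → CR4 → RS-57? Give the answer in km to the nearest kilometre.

1954 km

MON-20: φ = +53.11028°, λ = -102.33889°
CR4: φ = +60.46694°, λ = -126.14667°
RS-57: φ = +62.56972°, λ = -129.77611°
MON-20→CR4: c = 0.259223 rad, d = 1651.51 km
CR4→RS-57: c = 0.047519 rad, d = 302.74 km
Total = 1651.51 + 302.74 = 1954.26 km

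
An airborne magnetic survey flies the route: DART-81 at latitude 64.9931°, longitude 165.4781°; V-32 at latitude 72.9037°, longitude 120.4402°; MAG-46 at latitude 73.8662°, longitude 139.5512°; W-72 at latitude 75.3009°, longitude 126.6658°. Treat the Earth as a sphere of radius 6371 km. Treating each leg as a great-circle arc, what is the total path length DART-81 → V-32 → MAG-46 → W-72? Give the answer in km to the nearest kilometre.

2965 km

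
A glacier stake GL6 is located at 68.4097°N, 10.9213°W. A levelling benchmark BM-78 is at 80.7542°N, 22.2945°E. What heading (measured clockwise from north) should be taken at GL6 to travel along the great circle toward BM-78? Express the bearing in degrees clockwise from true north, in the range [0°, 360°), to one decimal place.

20.3°

Δλ = 33.2158°
y = sin Δλ · cos φ₂ = 0.088014
x = cos φ₁ sin φ₂ − sin φ₁ cos φ₂ cos Δλ = 0.238199
θ = atan2(y, x) = 20.2792° → 20.2792° (mod 360°)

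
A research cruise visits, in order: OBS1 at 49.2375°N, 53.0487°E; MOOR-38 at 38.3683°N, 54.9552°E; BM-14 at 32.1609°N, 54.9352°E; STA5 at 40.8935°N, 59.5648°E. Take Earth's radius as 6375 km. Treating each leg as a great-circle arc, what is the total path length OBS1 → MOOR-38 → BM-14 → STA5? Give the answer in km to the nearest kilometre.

2965 km

OBS1→MOOR-38: c = 0.191200 rad, d = 1218.90 km
MOOR-38→BM-14: c = 0.108340 rad, d = 690.67 km
BM-14→STA5: c = 0.165599 rad, d = 1055.70 km
Total = 1218.90 + 690.67 + 1055.70 = 2965.26 km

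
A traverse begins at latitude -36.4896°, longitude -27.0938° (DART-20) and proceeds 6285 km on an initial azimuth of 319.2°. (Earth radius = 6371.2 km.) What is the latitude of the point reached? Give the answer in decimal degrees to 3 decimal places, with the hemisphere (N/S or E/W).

δ = d/R = 6285/6371.2 = 0.986470 rad
φ₂ = arcsin(sin φ₁ cos δ + cos φ₁ sin δ cos θ)
   = arcsin(-0.59468·0.55164 + 0.80396·0.83408·0.75700) = 10.34503°
λ₂ = λ₁ + atan2(sin θ sin δ cos φ₁, cos δ − sin φ₁ sin φ₂) = -60.73661°

10.345°N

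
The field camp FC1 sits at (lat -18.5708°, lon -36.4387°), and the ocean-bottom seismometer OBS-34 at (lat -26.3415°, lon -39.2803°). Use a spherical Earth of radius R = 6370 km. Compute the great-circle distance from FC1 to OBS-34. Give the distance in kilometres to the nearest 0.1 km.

911.8 km

Δφ = -7.7707°,  Δλ = -2.8416°
a = sin²(Δφ/2) + cos φ₁ cos φ₂ sin²(Δλ/2) = 0.005114
c = 2·arcsin(√a) = 0.143143 rad = 8.2015°
d = R·c = 6370 × 0.143143 = 911.8 km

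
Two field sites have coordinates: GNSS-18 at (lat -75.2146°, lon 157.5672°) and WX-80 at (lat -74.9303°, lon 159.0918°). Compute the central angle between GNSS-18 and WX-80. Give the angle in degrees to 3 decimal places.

Δφ = 0.2843°,  Δλ = 1.5246°
a = sin²(Δφ/2) + cos φ₁ cos φ₂ sin²(Δλ/2) = 0.000018
c = 2·arcsin(√a) = 0.008462 rad = 0.4848°

0.485°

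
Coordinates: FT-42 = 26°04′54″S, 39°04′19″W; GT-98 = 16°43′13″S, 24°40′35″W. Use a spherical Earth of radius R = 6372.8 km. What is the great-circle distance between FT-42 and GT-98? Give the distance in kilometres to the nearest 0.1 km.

1816.0 km

FT-42: φ = -26.08167°, λ = -39.07194°
GT-98: φ = -16.72028°, λ = -24.67639°
Δφ = 9.3614°,  Δλ = 14.3956°
a = sin²(Δφ/2) + cos φ₁ cos φ₂ sin²(Δλ/2) = 0.020163
c = 2·arcsin(√a) = 0.284956 rad = 16.3268°
d = R·c = 6372.8 × 0.284956 = 1816.0 km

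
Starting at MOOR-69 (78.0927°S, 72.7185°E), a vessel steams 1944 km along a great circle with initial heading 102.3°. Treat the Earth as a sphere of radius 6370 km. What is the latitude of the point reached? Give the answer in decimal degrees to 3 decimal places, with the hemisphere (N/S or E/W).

δ = d/R = 1944/6370 = 0.305181 rad
φ₂ = arcsin(sin φ₁ cos δ + cos φ₁ sin δ cos θ)
   = arcsin(-0.97848·0.95379 + 0.20633·0.30047·-0.21303) = -71.16930°
λ₂ = λ₁ + atan2(sin θ sin δ cos φ₁, cos δ − sin φ₁ sin φ₂) = 138.15757°

71.169°S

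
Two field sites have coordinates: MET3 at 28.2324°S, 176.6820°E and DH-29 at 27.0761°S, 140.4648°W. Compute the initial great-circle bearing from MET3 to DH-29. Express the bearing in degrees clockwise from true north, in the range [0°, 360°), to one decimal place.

98.7°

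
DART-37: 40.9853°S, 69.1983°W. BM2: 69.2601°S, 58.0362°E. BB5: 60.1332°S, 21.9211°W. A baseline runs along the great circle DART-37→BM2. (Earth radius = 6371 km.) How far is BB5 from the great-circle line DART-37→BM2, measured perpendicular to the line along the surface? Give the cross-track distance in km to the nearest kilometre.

1350 km

δ₁₃ = central angle DART-37→BB5 = 0.602715 rad  (haversine)
θ₁₃ = bearing DART-37→BB5 = 139.807°,  θ₁₂ = bearing DART-37→BM2 = 161.579°
dₓₜ = R·arcsin(sin δ₁₃ · sin(θ₁₃ − θ₁₂)) = 6371·arcsin(0.56688·sin(-21.771°)) = -1349.618 km
|dₓₜ| = 1349.618 km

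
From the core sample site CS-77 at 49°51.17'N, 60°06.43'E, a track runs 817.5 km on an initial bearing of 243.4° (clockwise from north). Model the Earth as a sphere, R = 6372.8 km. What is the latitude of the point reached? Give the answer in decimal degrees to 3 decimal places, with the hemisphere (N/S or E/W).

CS-77: φ = +49.85283°, λ = +60.10717°
δ = d/R = 817.5/6372.8 = 0.128280 rad
φ₂ = arcsin(sin φ₁ cos δ + cos φ₁ sin δ cos θ)
   = arcsin(0.76439·0.99178 + 0.64475·0.12793·-0.44776) = 46.15184°
λ₂ = λ₁ + atan2(sin θ sin δ cos φ₁, cos δ − sin φ₁ sin φ₂) = 50.60291°

46.152°N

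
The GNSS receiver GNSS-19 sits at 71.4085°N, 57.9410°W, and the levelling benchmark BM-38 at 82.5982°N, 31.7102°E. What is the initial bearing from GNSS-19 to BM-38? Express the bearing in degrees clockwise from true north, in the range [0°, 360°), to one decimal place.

Δλ = 89.6512°
y = sin Δλ · cos φ₂ = 0.128824
x = cos φ₁ sin φ₂ − sin φ₁ cos φ₂ cos Δλ = 0.315419
θ = atan2(y, x) = 22.2163° → 22.2163° (mod 360°)

22.2°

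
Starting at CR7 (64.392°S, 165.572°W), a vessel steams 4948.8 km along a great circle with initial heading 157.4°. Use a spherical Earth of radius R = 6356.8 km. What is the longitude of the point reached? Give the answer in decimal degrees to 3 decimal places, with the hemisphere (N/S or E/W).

δ = d/R = 4948.8/6356.8 = 0.778505 rad
φ₂ = arcsin(sin φ₁ cos δ + cos φ₁ sin δ cos θ)
   = arcsin(-0.90177·0.71196 + 0.43221·0.70222·-0.92321) = -67.25418°
λ₂ = λ₁ + atan2(sin θ sin δ cos φ₁, cos δ − sin φ₁ sin φ₂) = -29.83483°

29.835°W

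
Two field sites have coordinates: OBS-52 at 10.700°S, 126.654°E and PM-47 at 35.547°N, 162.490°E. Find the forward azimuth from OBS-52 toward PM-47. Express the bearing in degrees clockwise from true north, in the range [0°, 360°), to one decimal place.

Δλ = 35.8360°
y = sin Δλ · cos φ₂ = 0.476359
x = cos φ₁ sin φ₂ − sin φ₁ cos φ₂ cos Δλ = 0.693730
θ = atan2(y, x) = 34.4759° → 34.4759° (mod 360°)

34.5°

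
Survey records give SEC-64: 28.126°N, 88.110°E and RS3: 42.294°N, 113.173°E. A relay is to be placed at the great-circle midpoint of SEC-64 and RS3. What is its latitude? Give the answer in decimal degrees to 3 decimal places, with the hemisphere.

35.858°N

Bx = cos φ₂ cos Δλ = 0.670053,  By = cos φ₂ sin Δλ = 0.313348
φₘ = atan2(sin φ₁ + sin φ₂, √((cos φ₁ + Bx)² + By²)) = 35.85821°
λₘ = λ₁ + atan2(By, cos φ₁ + Bx) = 99.52480°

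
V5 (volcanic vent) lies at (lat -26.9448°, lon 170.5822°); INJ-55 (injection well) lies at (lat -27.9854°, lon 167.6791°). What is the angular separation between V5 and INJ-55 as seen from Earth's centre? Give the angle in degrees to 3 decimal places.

2.778°

Δφ = -1.0406°,  Δλ = -2.9031°
a = sin²(Δφ/2) + cos φ₁ cos φ₂ sin²(Δλ/2) = 0.000588
c = 2·arcsin(√a) = 0.048486 rad = 2.7780°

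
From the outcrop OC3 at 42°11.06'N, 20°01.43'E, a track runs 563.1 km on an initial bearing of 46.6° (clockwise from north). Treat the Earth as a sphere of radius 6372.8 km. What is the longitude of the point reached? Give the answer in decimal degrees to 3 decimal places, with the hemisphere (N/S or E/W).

OC3: φ = +42.18433°, λ = +20.02383°
δ = d/R = 563.1/6372.8 = 0.088360 rad
φ₂ = arcsin(sin φ₁ cos δ + cos φ₁ sin δ cos θ)
   = arcsin(0.67152·0.99610 + 0.74099·0.08824·0.68709) = 45.54706°
λ₂ = λ₁ + atan2(sin θ sin δ cos φ₁, cos δ − sin φ₁ sin φ₂) = 25.27678°

25.277°E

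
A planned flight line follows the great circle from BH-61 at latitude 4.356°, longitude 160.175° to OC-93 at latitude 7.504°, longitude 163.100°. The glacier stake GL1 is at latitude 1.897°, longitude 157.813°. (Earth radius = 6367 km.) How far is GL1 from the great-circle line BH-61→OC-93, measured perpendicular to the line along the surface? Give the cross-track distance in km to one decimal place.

δ₁₃ = central angle BH-61→GL1 = 0.059465 rad  (haversine)
θ₁₃ = bearing BH-61→GL1 = 223.875°,  θ₁₂ = bearing BH-61→OC-93 = 42.602°
dₓₜ = R·arcsin(sin δ₁₃ · sin(θ₁₃ − θ₁₂)) = 6367·arcsin(0.05943·sin(181.273°)) = -8.406 km
|dₓₜ| = 8.406 km

8.4 km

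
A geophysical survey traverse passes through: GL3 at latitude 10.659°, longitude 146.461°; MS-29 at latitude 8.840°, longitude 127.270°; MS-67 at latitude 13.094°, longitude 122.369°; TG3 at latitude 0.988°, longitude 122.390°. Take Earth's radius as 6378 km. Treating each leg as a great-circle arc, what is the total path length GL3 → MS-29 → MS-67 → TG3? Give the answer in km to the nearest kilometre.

GL3→MS-29: c = 0.331572 rad, d = 2114.77 km
MS-29→MS-67: c = 0.112075 rad, d = 714.81 km
MS-67→TG3: c = 0.211290 rad, d = 1347.61 km
Total = 2114.77 + 714.81 + 1347.61 = 4177.19 km

4177 km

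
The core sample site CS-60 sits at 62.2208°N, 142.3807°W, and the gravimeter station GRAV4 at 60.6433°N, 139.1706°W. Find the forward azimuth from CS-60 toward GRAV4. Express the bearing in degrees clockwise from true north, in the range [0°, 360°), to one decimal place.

134.4°

Δλ = 3.2101°
y = sin Δλ · cos φ₂ = 0.027453
x = cos φ₁ sin φ₂ − sin φ₁ cos φ₂ cos Δλ = -0.026849
θ = atan2(y, x) = 134.3627° → 134.3627° (mod 360°)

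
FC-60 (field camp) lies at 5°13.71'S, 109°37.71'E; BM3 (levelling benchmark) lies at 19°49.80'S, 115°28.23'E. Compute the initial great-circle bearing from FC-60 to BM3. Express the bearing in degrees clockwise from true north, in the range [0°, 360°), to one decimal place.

FC-60: φ = -5.22850°, λ = +109.62850°
BM3: φ = -19.83000°, λ = +115.47050°
Δλ = 5.8420°
y = sin Δλ · cos φ₂ = 0.095750
x = cos φ₁ sin φ₂ − sin φ₁ cos φ₂ cos Δλ = -0.252540
θ = atan2(y, x) = 159.2359° → 159.2359° (mod 360°)

159.2°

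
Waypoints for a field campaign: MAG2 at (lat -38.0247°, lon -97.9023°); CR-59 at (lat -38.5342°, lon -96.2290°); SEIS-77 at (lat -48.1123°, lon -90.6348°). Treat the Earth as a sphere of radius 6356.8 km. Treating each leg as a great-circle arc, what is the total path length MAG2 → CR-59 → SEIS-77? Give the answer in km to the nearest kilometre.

MAG2→CR-59: c = 0.024589 rad, d = 156.31 km
CR-59→SEIS-77: c = 0.181510 rad, d = 1153.82 km
Total = 156.31 + 1153.82 = 1310.13 km

1310 km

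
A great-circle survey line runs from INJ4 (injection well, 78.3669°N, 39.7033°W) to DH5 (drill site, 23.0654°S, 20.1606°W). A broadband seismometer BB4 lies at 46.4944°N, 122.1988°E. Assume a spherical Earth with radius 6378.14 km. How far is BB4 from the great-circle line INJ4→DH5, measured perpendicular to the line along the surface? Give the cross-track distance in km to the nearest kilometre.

2982 km

δ₁₃ = central angle INJ4→BB4 = 0.953958 rad  (haversine)
θ₁₃ = bearing INJ4→BB4 = 15.199°,  θ₁₂ = bearing INJ4→DH5 = 161.657°
dₓₜ = R·arcsin(sin δ₁₃ · sin(θ₁₃ − θ₁₂)) = 6378.14·arcsin(0.81571·sin(-146.458°)) = -2982.248 km
|dₓₜ| = 2982.248 km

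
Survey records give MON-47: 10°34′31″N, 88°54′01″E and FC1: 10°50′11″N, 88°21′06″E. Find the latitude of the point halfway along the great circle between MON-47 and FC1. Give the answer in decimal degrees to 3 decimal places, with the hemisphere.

10.706°N

MON-47: φ = +10.57528°, λ = +88.90028°
FC1: φ = +10.83639°, λ = +88.35167°
Bx = cos φ₂ cos Δλ = 0.982123,  By = cos φ₂ sin Δλ = -0.009404
φₘ = atan2(sin φ₁ + sin φ₂, √((cos φ₁ + Bx)² + By²)) = 10.70595°
λₘ = λ₁ + atan2(By, cos φ₁ + Bx) = 88.62609°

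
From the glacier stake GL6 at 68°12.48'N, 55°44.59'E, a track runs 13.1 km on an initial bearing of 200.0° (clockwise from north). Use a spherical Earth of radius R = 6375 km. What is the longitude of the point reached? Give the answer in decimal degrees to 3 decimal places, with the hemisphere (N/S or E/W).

GL6: φ = +68.20800°, λ = +55.74317°
δ = d/R = 13.1/6375 = 0.002055 rad
φ₂ = arcsin(sin φ₁ cos δ + cos φ₁ sin δ cos θ)
   = arcsin(0.92854·1.00000 + 0.37124·0.00205·-0.93969) = 68.09733°
λ₂ = λ₁ + atan2(sin θ sin δ cos φ₁, cos δ − sin φ₁ sin φ₂) = 55.63522°

55.635°E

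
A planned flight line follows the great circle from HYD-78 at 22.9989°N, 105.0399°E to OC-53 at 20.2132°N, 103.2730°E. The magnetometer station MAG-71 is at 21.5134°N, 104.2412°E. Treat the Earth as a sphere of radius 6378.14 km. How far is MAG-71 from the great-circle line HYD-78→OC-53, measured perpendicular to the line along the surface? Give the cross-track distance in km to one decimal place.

δ₁₃ = central angle HYD-78→MAG-71 = 0.028959 rad  (haversine)
θ₁₃ = bearing HYD-78→MAG-71 = 206.608°,  θ₁₂ = bearing HYD-78→OC-53 = 210.858°
dₓₜ = R·arcsin(sin δ₁₃ · sin(θ₁₃ − θ₁₂)) = 6378.14·arcsin(0.02896·sin(-4.251°)) = -13.688 km
|dₓₜ| = 13.688 km

13.7 km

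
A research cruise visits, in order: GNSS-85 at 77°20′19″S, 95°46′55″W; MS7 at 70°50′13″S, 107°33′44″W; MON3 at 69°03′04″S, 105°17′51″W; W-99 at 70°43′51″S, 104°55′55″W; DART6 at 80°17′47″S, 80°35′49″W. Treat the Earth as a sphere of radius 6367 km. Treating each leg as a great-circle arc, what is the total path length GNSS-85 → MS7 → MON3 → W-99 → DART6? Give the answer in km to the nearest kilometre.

GNSS-85: φ = -77.33861°, λ = -95.78194°
MS7: φ = -70.83694°, λ = -107.56222°
MON3: φ = -69.05111°, λ = -105.29750°
W-99: φ = -70.73083°, λ = -104.93194°
DART6: φ = -80.29639°, λ = -80.59694°
GNSS-85→MS7: c = 0.126154 rad, d = 803.22 km
MS7→MON3: c = 0.033983 rad, d = 216.37 km
MON3→W-99: c = 0.029398 rad, d = 187.18 km
W-99→DART6: c = 0.194450 rad, d = 1238.06 km
Total = 803.22 + 216.37 + 187.18 + 1238.06 = 2444.84 km

2445 km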